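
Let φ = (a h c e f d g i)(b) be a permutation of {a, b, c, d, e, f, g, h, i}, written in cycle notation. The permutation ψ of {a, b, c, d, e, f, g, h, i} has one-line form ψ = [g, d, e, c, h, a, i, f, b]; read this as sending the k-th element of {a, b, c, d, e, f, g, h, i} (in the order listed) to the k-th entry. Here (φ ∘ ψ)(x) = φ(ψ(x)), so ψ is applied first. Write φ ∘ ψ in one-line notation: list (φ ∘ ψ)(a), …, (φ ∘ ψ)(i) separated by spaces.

(φ ∘ ψ)(x) = φ(ψ(x)). Computing each image: φ(ψ(a)) = φ(g) = i, φ(ψ(b)) = φ(d) = g, φ(ψ(c)) = φ(e) = f, φ(ψ(d)) = φ(c) = e, φ(ψ(e)) = φ(h) = c, φ(ψ(f)) = φ(a) = h, φ(ψ(g)) = φ(i) = a, φ(ψ(h)) = φ(f) = d, φ(ψ(i)) = φ(b) = b.
Hence φ ∘ ψ = [i g f e c h a d b].

i g f e c h a d b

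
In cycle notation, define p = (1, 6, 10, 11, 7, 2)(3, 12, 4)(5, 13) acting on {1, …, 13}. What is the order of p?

6

The disjoint cycles have lengths 6, 3, 2, 1, 1.
Since disjoint cycles commute, ord(p) = lcm(6, 3, 2) = 6.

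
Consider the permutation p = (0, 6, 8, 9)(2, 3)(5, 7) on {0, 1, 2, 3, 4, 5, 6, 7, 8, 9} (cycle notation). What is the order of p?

The cycle type of p is (4, 2, 2, 1, 1).
The order is lcm(4, 2, 2) = 4.

4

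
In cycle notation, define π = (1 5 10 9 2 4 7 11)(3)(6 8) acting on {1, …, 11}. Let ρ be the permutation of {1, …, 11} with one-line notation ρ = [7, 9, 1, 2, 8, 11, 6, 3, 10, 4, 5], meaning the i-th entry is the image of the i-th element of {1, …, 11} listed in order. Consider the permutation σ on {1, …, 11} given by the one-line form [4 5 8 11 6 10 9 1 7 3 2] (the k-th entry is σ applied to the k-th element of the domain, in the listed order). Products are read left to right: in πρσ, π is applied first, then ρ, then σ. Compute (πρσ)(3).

4

(πρσ)(3) = σ(ρ(π(3))). π(3) = 3, then ρ(3) = 1, then σ(1) = 4, so the result is 4.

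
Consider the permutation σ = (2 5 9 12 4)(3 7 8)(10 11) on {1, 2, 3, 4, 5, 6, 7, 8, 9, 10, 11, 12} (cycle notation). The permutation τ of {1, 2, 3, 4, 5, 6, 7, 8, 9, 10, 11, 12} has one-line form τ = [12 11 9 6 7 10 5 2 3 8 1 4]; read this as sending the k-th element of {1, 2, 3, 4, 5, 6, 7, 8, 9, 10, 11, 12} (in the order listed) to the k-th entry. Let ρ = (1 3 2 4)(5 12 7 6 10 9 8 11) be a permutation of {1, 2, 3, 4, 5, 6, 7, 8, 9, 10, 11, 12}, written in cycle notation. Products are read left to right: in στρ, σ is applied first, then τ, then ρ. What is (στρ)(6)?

9

Chase 6: σ(6) = 6; τ(6) = 10; ρ(10) = 9. Hence (στρ)(6) = 9.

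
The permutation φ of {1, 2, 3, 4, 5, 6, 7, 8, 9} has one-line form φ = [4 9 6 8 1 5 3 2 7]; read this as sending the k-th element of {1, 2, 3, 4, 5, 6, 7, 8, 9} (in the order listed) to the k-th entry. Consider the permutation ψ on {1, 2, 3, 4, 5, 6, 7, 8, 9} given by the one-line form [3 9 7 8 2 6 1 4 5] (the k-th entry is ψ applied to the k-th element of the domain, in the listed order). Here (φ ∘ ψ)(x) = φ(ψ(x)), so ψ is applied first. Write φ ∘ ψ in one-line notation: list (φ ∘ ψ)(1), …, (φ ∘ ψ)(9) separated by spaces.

6 7 3 2 9 5 4 8 1

(φ ∘ ψ)(x) = φ(ψ(x)). Computing each image: φ(ψ(1)) = φ(3) = 6, φ(ψ(2)) = φ(9) = 7, φ(ψ(3)) = φ(7) = 3, φ(ψ(4)) = φ(8) = 2, φ(ψ(5)) = φ(2) = 9, φ(ψ(6)) = φ(6) = 5, φ(ψ(7)) = φ(1) = 4, φ(ψ(8)) = φ(4) = 8, φ(ψ(9)) = φ(5) = 1.
Hence φ ∘ ψ = [6 7 3 2 9 5 4 8 1].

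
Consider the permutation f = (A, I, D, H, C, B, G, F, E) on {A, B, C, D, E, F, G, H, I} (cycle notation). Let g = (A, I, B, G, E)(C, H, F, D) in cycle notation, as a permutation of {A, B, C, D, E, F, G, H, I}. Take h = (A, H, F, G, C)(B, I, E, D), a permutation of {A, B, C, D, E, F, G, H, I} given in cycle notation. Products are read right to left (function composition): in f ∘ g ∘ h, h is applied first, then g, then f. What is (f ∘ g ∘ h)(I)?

(f ∘ g ∘ h)(I) = f(g(h(I))). h(I) = E, then g(E) = A, then f(A) = I, so the result is I.

I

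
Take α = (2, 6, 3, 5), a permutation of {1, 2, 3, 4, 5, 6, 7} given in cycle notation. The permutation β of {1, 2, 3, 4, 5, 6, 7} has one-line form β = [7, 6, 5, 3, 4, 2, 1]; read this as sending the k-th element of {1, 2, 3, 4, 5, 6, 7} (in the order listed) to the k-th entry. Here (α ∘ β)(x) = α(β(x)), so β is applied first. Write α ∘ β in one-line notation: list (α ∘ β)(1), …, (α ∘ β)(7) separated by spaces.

7 3 2 5 4 6 1

(α ∘ β)(x) = α(β(x)). Computing each image: α(β(1)) = α(7) = 7, α(β(2)) = α(6) = 3, α(β(3)) = α(5) = 2, α(β(4)) = α(3) = 5, α(β(5)) = α(4) = 4, α(β(6)) = α(2) = 6, α(β(7)) = α(1) = 1.
Hence α ∘ β = [7 3 2 5 4 6 1].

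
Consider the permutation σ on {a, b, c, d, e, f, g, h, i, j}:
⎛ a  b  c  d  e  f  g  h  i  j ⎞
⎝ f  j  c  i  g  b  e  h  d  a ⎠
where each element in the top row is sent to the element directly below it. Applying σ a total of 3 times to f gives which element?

a

Tracing f → b → … returns to f after 4 steps, so f lies in a 4-cycle (a, f, b, j).
Advancing 3 steps from f: f → b → j → a.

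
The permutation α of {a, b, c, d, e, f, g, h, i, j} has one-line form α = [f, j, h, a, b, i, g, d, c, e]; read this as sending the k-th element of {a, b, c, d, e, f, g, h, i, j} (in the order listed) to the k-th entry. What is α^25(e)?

b

Tracing e → b → … returns to e after 3 steps, so e lies in a 3-cycle (b j e).
On a 3-cycle, α^3 is the identity, so α^25 = α^1 there (25 ≡ 1 mod 3).
Stepping 1 place around the cycle: e → b.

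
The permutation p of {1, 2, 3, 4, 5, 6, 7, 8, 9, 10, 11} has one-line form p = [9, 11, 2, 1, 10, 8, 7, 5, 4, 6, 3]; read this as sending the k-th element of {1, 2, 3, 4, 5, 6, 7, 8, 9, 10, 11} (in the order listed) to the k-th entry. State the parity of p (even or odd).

In disjoint-cycle form the cycle lengths are 4, 3, 3, 1.
A cycle is odd iff its length is even; p has 1 even-length cycle, so sgn(p) = (−1)^1 and p is odd.

odd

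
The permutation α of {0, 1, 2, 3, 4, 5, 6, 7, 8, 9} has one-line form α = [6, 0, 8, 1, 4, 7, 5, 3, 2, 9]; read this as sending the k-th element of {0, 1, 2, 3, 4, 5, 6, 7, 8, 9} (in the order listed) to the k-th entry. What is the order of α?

6

Decomposing into disjoint cycles gives cycle lengths 6, 2, 1, 1.
The order of α is the least common multiple of its cycle lengths: lcm(6, 2) = 6.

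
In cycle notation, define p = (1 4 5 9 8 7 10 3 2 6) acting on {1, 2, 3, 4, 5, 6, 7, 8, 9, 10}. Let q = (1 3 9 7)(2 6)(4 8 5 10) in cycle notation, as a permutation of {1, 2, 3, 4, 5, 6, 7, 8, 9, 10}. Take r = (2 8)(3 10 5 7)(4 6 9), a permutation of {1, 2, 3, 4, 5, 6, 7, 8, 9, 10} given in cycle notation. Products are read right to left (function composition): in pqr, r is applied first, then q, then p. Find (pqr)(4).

6

(pqr)(4) = p(q(r(4))). r(4) = 6, then q(6) = 2, then p(2) = 6, so the result is 6.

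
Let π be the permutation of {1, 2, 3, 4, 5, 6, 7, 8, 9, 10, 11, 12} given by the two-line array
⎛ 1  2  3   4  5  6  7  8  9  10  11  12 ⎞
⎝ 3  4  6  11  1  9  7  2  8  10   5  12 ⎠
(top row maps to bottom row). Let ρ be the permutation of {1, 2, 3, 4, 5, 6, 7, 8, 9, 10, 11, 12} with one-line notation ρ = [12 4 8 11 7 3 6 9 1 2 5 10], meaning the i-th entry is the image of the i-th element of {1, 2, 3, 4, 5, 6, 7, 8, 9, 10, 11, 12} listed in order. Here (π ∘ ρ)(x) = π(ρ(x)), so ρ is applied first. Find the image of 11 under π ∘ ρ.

1

ρ(11) = 5, then π(5) = 1; composing gives (π ∘ ρ)(11) = 1.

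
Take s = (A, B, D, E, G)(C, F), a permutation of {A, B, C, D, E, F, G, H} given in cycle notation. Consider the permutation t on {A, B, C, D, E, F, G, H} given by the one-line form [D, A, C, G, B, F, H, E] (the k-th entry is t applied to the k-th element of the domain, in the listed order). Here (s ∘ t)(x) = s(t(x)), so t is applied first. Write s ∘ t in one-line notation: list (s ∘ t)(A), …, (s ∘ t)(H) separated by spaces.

For each element, apply t then s: A → D → E; B → A → B; C → C → F; D → G → A; E → B → D; F → F → C; G → H → H; H → E → G.
Collecting the images, s ∘ t = [E B F A D C H G].

E B F A D C H G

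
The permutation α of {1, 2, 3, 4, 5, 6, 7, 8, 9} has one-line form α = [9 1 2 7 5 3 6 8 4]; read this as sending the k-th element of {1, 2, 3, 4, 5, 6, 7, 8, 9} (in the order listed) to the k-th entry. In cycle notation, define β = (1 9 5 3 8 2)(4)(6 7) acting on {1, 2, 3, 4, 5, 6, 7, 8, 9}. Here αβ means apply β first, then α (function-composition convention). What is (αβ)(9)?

5

β(9) = 5, then α(5) = 5; composing gives (αβ)(9) = 5.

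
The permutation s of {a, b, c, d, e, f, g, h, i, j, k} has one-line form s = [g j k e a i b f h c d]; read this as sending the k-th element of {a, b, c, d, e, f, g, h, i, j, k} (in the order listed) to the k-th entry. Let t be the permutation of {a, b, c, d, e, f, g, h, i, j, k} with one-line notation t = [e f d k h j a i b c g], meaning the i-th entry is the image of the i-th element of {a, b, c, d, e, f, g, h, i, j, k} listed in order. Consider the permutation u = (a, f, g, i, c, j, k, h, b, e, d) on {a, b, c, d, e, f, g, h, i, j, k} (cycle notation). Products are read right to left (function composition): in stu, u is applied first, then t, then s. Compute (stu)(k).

Apply the permutations in order: u(k) = h, then t(h) = i, then s(i) = h. So (stu)(k) = h.

h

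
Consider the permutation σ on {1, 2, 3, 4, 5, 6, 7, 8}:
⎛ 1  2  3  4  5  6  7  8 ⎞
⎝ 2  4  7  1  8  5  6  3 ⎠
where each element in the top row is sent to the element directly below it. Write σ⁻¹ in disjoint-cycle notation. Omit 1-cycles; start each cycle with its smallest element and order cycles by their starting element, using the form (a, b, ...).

(1, 4, 2)(3, 8, 5, 6, 7)

First write σ in disjoint cycles: (1, 2, 4)(3, 7, 6, 5, 8).
Reversing each cycle (and rotating so the smallest element leads) gives σ⁻¹ = (1, 4, 2)(3, 8, 5, 6, 7).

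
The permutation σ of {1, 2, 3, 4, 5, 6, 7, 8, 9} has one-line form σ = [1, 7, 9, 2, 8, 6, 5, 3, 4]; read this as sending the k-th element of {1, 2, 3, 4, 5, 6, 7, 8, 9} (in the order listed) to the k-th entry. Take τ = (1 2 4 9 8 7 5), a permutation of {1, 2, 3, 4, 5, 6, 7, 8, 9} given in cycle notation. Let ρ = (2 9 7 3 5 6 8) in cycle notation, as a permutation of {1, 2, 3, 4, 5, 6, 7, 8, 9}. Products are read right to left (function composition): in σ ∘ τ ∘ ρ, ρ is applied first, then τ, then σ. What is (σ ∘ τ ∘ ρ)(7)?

Apply the permutations in order: ρ(7) = 3, then τ(3) = 3, then σ(3) = 9. So (σ ∘ τ ∘ ρ)(7) = 9.

9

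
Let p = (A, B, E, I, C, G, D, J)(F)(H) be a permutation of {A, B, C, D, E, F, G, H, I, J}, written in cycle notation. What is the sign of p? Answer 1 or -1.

The cycle lengths are 8, 1, 1.
A cycle is odd iff its length is even; p has 1 even-length cycle, so sgn(p) = (−1)^1 and p is odd.

-1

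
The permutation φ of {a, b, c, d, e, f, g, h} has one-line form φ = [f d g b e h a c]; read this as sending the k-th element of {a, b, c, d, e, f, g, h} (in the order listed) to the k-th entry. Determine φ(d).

d is element number 4 of the domain, and entry number 4 of the one-line form is b, so φ(d) = b.

b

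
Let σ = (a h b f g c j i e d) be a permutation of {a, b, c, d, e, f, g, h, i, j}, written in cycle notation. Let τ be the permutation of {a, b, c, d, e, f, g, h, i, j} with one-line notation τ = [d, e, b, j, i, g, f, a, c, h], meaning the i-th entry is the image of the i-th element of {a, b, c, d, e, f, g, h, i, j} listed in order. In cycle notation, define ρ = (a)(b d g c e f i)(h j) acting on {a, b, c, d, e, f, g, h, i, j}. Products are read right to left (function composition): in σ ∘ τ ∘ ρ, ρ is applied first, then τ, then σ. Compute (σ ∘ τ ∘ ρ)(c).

Chase c: ρ(c) = e; τ(e) = i; σ(i) = e. Hence (σ ∘ τ ∘ ρ)(c) = e.

e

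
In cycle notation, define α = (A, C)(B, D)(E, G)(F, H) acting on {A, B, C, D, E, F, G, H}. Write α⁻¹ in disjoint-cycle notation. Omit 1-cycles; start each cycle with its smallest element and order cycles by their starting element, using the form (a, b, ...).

If α sends a → b within a cycle, α⁻¹ sends b → a; equivalently, reverse each cycle.
After reversing and putting each cycle's least element first, α⁻¹ = (A, C)(B, D)(E, G)(F, H).

(A, C)(B, D)(E, G)(F, H)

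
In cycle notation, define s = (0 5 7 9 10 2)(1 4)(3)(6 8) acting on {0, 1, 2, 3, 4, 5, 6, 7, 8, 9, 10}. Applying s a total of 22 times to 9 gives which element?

9 lies in the 6-cycle (0 5 7 9 10 2).
On a 6-cycle, s^6 is the identity, so s^22 = s^4 there (22 ≡ 4 mod 6).
Stepping 4 places around the cycle: 9 → 10 → 2 → 0 → 5.

5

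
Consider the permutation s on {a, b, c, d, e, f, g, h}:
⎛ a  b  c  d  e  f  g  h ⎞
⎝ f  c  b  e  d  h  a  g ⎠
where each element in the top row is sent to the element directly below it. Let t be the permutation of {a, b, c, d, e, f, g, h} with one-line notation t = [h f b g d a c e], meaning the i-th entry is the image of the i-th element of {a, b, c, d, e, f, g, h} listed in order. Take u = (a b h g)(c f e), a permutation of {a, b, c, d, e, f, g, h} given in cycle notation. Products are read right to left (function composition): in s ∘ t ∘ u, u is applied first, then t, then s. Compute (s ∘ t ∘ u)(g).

Chase g: u(g) = a; t(a) = h; s(h) = g. Hence (s ∘ t ∘ u)(g) = g.

g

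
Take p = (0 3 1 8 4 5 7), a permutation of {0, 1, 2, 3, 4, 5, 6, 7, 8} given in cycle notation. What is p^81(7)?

8

7 lies in the 7-cycle (0 3 1 8 4 5 7).
Powers repeat with period 7 on this cycle, and 81 mod 7 = 4, so p^81(7) = p^4(7).
Stepping 4 places around the cycle: 7 → 0 → 3 → 1 → 8.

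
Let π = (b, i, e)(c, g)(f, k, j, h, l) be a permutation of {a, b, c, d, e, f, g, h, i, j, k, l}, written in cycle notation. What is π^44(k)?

k lies in the 5-cycle (f, k, j, h, l).
Powers repeat with period 5 on this cycle, and 44 mod 5 = 4, so π^44(k) = π^4(k).
Stepping 4 places around the cycle: k → j → h → l → f.

f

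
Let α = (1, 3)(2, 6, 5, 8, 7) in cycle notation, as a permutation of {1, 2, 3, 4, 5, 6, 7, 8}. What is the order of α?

The cycle type of α is (5, 2, 1).
The order of α is the least common multiple of its cycle lengths: lcm(5, 2) = 10.

10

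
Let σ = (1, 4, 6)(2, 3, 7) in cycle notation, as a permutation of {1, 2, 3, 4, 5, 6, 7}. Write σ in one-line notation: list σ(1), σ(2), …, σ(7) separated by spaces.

Image by image: 1↦4, 2↦3, 3↦7, 4↦6, 5↦5, 6↦1, 7↦2.
Listing these in domain order gives 4 3 7 6 5 1 2.

4 3 7 6 5 1 2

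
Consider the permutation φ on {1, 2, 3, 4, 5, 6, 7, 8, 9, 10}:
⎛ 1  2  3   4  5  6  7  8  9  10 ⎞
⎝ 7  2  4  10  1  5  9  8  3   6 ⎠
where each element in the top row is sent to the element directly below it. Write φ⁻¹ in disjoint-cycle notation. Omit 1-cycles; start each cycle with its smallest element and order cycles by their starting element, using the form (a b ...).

First write φ in disjoint cycles: (1 7 9 3 4 10 6 5).
The inverse reverses every cycle; in canonical form, φ⁻¹ = (1 5 6 10 4 3 9 7).

(1 5 6 10 4 3 9 7)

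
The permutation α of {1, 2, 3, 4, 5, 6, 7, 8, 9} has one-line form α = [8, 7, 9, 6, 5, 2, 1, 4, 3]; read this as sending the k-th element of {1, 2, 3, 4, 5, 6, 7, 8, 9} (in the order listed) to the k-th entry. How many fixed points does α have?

The fixed points (elements with α(x) = x) are {5}, so there is 1.

1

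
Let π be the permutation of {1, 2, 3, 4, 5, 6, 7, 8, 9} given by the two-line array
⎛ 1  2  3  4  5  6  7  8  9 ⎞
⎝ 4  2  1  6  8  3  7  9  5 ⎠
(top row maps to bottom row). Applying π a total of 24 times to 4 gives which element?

Tracing 4 → 6 → … returns to 4 after 4 steps, so 4 lies in a 4-cycle (1, 4, 6, 3).
Since the cycle has length 4, π^24 acts on it the same as π^0 (24 mod 4 = 0).
So π^24(4) = 4.

4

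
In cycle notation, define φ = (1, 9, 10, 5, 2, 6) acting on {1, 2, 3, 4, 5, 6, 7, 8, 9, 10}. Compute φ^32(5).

6

5 lies in the 6-cycle (1, 9, 10, 5, 2, 6).
Since the cycle has length 6, φ^32 acts on it the same as φ^2 (32 mod 6 = 2).
Stepping 2 places around the cycle: 5 → 2 → 6.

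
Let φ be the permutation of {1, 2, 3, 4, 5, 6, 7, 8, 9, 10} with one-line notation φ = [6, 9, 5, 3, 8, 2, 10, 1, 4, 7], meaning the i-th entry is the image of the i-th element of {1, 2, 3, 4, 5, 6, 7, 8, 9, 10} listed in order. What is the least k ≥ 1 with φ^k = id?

8

Decomposing into disjoint cycles gives cycle lengths 8, 2.
The order is lcm(8, 2) = 8.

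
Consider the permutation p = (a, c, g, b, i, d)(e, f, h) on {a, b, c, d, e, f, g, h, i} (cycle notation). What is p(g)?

Within (a, c, g, b, i, d), g ↦ b.

b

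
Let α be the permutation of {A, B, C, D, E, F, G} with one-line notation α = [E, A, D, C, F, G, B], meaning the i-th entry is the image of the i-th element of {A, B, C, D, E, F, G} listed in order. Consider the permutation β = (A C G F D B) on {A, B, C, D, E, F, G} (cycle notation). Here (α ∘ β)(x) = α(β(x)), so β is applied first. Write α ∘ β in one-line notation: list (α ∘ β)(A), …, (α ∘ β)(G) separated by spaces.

D E B A F C G

(α ∘ β)(x) = α(β(x)). Computing each image: α(β(A)) = α(C) = D, α(β(B)) = α(A) = E, α(β(C)) = α(G) = B, α(β(D)) = α(B) = A, α(β(E)) = α(E) = F, α(β(F)) = α(D) = C, α(β(G)) = α(F) = G.
Hence α ∘ β = [D E B A F C G].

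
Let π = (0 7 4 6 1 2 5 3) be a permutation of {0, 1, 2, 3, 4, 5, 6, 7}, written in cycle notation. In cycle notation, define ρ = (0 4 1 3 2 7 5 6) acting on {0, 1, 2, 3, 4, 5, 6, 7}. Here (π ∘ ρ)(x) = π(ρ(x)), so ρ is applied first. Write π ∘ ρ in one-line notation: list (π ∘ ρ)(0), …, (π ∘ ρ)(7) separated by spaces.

6 0 4 5 2 1 7 3

(π ∘ ρ)(x) = π(ρ(x)). Computing each image: π(ρ(0)) = π(4) = 6, π(ρ(1)) = π(3) = 0, π(ρ(2)) = π(7) = 4, π(ρ(3)) = π(2) = 5, π(ρ(4)) = π(1) = 2, π(ρ(5)) = π(6) = 1, π(ρ(6)) = π(0) = 7, π(ρ(7)) = π(5) = 3.
Hence π ∘ ρ = [6 0 4 5 2 1 7 3].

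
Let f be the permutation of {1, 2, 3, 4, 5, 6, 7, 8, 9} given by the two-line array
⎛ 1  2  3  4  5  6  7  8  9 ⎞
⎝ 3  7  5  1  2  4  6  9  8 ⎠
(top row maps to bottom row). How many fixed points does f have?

No element satisfies f(x) = x, so there are 0 fixed points.

0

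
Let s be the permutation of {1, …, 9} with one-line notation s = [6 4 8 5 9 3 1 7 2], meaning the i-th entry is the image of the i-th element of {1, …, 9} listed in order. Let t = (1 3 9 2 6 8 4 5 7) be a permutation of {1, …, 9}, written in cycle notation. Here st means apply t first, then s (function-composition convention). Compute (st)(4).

t(4) = 5, then s(5) = 9; composing gives (st)(4) = 9.

9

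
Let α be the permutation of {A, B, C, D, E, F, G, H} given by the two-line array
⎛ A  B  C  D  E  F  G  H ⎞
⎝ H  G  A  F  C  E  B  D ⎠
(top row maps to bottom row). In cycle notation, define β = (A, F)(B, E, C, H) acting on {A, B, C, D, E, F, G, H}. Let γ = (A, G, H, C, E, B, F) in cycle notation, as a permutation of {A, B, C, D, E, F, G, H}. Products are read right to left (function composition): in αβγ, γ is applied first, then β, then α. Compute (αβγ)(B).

Chase B: γ(B) = F; β(F) = A; α(A) = H. Hence (αβγ)(B) = H.

H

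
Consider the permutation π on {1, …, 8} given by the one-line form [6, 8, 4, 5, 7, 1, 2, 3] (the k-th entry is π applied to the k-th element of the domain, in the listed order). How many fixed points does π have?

No element satisfies π(x) = x, so there are 0 fixed points.

0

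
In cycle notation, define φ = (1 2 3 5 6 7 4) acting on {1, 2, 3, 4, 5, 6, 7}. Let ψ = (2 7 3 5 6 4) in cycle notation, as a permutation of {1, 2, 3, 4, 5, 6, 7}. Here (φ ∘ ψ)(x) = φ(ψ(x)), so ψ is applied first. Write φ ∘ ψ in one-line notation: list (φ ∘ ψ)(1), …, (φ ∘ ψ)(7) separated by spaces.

For each element, apply ψ then φ: 1 → 1 → 2; 2 → 7 → 4; 3 → 5 → 6; 4 → 2 → 3; 5 → 6 → 7; 6 → 4 → 1; 7 → 3 → 5.
So φ ∘ ψ in one-line form is 2 4 6 3 7 1 5.

2 4 6 3 7 1 5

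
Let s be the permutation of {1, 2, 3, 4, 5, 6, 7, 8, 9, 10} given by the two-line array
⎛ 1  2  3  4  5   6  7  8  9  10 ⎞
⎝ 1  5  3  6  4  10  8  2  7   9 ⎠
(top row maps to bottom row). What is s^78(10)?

Tracing 10 → 9 → … returns to 10 after 8 steps, so 10 lies in an 8-cycle (2, 5, 4, 6, 10, 9, 7, 8).
On an 8-cycle, s^8 is the identity, so s^78 = s^6 there (78 ≡ 6 mod 8).
Stepping 6 places around the cycle: 10 → 9 → 7 → 8 → 2 → 5 → 4.

4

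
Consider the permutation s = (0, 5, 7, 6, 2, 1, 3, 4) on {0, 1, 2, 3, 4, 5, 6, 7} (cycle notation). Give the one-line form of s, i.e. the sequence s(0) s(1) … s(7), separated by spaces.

Image by image: 0↦5, 1↦3, 2↦1, 3↦4, 4↦0, 5↦7, 6↦2, 7↦6.
So the one-line form is 5 3 1 4 0 7 2 6.

5 3 1 4 0 7 2 6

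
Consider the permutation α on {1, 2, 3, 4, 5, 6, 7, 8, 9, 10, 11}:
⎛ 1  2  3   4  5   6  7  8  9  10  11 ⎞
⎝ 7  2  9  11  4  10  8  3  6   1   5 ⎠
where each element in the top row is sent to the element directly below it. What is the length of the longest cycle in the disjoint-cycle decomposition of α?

Decomposing into disjoint cycles gives (1, 7, 8, 3, 9, 6, 10)(4, 11, 5); the longest has length 7.

7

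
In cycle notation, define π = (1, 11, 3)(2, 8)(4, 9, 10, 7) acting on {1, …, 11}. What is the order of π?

The cycle type of π is (4, 3, 2, 1, 1).
The order is lcm(4, 3, 2) = 12.

12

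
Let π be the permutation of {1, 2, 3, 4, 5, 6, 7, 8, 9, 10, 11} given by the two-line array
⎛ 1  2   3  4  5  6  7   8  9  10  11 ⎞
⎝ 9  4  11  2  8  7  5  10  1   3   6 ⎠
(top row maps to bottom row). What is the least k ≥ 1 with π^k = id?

Writing π as disjoint cycles, the cycle lengths are 7, 2, 2.
Since disjoint cycles commute, ord(π) = lcm(7, 2, 2) = 14.

14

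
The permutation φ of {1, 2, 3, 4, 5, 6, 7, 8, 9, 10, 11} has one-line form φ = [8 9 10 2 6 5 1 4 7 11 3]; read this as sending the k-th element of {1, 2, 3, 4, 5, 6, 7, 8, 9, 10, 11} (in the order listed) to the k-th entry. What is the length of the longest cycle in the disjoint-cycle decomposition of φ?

Decomposing into disjoint cycles gives (1 8 4 2 9 7)(3 10 11)(5 6); the longest has length 6.

6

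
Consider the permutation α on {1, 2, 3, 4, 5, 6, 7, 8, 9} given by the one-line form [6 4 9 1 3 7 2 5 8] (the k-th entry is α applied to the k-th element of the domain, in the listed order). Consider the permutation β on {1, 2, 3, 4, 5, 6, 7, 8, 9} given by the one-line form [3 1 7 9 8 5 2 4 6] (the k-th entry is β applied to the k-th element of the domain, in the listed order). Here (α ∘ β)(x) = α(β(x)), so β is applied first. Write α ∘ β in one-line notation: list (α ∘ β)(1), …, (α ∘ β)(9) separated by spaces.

9 6 2 8 5 3 4 1 7

Chase each element through β then α: 1 → 3 → 9; 2 → 1 → 6; 3 → 7 → 2; 4 → 9 → 8; 5 → 8 → 5; 6 → 5 → 3; 7 → 2 → 4; 8 → 4 → 1; 9 → 6 → 7.
Collecting the images, α ∘ β = [9 6 2 8 5 3 4 1 7].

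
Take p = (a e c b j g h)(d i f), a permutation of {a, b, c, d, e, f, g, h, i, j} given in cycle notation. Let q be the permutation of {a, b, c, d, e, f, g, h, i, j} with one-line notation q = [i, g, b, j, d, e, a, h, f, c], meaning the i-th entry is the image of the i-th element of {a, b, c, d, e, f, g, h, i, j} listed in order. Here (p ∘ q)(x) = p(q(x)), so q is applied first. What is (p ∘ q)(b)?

h

(p ∘ q)(b) = p(q(b)). q(b) = g, then p(g) = h. So (p ∘ q)(b) = h.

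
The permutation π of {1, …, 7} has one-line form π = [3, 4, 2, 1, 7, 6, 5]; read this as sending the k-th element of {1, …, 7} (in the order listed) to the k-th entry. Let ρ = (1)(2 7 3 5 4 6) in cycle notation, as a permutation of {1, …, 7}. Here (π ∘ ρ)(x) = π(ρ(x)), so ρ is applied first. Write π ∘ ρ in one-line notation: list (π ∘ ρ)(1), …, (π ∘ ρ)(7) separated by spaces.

3 5 7 6 1 4 2

For each element, apply ρ then π: 1 → 1 → 3; 2 → 7 → 5; 3 → 5 → 7; 4 → 6 → 6; 5 → 4 → 1; 6 → 2 → 4; 7 → 3 → 2.
So π ∘ ρ in one-line form is 3 5 7 6 1 4 2.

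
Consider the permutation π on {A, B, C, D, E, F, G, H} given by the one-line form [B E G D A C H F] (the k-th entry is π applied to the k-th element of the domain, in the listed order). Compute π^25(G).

Tracing G → H → … returns to G after 4 steps, so G lies in a 4-cycle (C, G, H, F).
Powers repeat with period 4 on this cycle, and 25 mod 4 = 1, so π^25(G) = π^1(G).
Advancing 1 step from G: G → H.

H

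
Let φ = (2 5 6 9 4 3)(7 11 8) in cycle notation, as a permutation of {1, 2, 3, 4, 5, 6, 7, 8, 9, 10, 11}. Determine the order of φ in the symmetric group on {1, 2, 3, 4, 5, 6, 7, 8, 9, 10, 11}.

The cycle type of φ is (6, 3, 1, 1).
The order is lcm(6, 3) = 6.

6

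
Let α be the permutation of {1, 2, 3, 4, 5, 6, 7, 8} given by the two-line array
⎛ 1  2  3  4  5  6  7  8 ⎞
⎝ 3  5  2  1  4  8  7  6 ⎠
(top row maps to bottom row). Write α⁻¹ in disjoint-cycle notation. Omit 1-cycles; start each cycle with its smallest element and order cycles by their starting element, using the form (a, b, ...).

(1, 4, 5, 2, 3)(6, 8)

The cycle decomposition of α is (1, 3, 2, 5, 4)(6, 8).
The inverse reverses every cycle; in canonical form, α⁻¹ = (1, 4, 5, 2, 3)(6, 8).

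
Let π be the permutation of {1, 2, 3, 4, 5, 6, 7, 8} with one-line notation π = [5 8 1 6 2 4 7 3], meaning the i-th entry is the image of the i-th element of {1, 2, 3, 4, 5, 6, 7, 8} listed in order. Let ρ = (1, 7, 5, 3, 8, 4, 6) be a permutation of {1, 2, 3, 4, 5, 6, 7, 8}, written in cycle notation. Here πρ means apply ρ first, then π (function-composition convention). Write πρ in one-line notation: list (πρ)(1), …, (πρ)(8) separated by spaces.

(πρ)(x) = π(ρ(x)). Computing each image: π(ρ(1)) = π(7) = 7, π(ρ(2)) = π(2) = 8, π(ρ(3)) = π(8) = 3, π(ρ(4)) = π(6) = 4, π(ρ(5)) = π(3) = 1, π(ρ(6)) = π(1) = 5, π(ρ(7)) = π(5) = 2, π(ρ(8)) = π(4) = 6.
Hence πρ = [7 8 3 4 1 5 2 6].

7 8 3 4 1 5 2 6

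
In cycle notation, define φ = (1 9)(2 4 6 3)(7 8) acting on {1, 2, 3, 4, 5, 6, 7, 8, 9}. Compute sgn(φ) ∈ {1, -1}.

-1

The cycle lengths are 4, 2, 2, 1.
A cycle is odd iff its length is even; φ has 3 even-length cycles, so sgn(φ) = (−1)^3 and φ is odd.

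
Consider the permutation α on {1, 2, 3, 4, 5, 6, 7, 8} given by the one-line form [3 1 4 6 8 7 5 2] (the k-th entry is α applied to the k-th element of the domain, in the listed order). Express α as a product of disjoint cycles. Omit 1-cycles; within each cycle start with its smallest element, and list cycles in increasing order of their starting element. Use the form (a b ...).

(1 3 4 6 7 5 8 2)

Start at 1 and follow images: 1 → 3 → 4 → 6 → 7 → 5 → 8 → 2 → 1, giving the cycle (1 3 4 6 7 5 8 2).
Repeating from the next unused element and collecting all non-trivial cycles gives (1 3 4 6 7 5 8 2).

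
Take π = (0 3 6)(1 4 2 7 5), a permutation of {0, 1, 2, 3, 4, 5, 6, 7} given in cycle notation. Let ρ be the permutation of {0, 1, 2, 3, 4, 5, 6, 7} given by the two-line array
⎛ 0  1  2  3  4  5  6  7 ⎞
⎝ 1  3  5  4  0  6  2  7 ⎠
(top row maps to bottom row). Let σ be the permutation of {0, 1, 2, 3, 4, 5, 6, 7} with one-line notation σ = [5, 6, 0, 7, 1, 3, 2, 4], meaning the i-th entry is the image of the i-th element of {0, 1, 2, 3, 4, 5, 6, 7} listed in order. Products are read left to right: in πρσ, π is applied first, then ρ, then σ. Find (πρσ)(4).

3

(πρσ)(4) = σ(ρ(π(4))). π(4) = 2, then ρ(2) = 5, then σ(5) = 3, so the result is 3.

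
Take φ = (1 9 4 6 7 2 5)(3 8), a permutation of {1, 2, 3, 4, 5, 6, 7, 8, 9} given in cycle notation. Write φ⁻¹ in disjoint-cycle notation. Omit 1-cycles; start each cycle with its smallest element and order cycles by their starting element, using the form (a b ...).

If φ sends a → b within a cycle, φ⁻¹ sends b → a; equivalently, reverse each cycle.
Reversing each cycle of φ and rotating so the smallest element leads gives (1 5 2 7 6 4 9)(3 8).

(1 5 2 7 6 4 9)(3 8)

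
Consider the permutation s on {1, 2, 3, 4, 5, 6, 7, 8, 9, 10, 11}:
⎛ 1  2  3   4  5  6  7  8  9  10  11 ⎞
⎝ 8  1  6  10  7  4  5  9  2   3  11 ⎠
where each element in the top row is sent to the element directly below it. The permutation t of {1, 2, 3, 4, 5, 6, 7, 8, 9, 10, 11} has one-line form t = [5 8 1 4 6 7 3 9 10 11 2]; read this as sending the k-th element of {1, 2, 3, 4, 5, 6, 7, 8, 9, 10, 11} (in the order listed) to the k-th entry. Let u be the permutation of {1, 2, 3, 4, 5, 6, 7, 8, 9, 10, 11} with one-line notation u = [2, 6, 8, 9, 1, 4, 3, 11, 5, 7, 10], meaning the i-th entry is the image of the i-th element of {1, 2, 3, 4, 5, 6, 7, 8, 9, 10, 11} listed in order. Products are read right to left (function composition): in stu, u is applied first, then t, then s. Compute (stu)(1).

9

(stu)(1) = s(t(u(1))). u(1) = 2, then t(2) = 8, then s(8) = 9, so the result is 9.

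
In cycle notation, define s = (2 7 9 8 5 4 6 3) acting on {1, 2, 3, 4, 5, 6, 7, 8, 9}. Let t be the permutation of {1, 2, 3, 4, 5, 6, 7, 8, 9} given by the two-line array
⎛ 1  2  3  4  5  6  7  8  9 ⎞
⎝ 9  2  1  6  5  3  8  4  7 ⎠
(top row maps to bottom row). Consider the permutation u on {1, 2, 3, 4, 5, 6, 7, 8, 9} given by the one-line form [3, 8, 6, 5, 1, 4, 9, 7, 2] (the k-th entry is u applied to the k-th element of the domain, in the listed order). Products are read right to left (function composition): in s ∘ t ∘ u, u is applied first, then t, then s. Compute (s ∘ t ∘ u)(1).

1

(s ∘ t ∘ u)(1) = s(t(u(1))). u(1) = 3, then t(3) = 1, then s(1) = 1, so the result is 1.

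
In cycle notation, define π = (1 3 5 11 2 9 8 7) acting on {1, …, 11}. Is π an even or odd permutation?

odd

The cycle lengths are 8, 1, 1, 1.
A cycle is odd iff its length is even; π has 1 even-length cycle, so sgn(π) = (−1)^1 and π is odd.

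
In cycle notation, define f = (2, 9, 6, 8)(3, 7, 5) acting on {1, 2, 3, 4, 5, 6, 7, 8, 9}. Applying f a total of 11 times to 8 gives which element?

8 lies in the 4-cycle (2, 9, 6, 8).
Since the cycle has length 4, f^11 acts on it the same as f^3 (11 mod 4 = 3).
Advancing 3 steps from 8: 8 → 2 → 9 → 6.

6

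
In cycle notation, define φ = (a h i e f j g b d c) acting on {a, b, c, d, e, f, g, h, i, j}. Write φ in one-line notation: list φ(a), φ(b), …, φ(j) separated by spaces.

h d a c f j b i e g

Each element maps to the next entry in its cycle (wrapping to the front): a↦h, b↦d, c↦a, d↦c, e↦f, f↦j, g↦b, h↦i, i↦e, j↦g.
Listing these in domain order gives h d a c f j b i e g.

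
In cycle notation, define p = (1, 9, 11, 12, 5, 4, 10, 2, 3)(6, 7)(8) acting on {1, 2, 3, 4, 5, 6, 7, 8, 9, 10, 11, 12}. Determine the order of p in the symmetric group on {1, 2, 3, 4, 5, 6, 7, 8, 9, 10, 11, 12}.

The disjoint cycles have lengths 9, 2, 1.
Since disjoint cycles commute, ord(p) = lcm(9, 2) = 18.

18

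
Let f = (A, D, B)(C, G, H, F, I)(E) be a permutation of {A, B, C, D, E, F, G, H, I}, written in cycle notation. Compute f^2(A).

A lies in the 3-cycle (A, D, B).
Stepping 2 places around the cycle: A → D → B.

B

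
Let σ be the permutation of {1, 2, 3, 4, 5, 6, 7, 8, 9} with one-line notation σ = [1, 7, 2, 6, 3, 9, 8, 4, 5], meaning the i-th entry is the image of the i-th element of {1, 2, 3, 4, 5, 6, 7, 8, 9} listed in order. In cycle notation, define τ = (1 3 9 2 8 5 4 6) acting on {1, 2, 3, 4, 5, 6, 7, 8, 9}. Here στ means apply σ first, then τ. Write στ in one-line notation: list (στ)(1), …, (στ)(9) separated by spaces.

(στ)(x) = τ(σ(x)). Computing each image: τ(σ(1)) = τ(1) = 3, τ(σ(2)) = τ(7) = 7, τ(σ(3)) = τ(2) = 8, τ(σ(4)) = τ(6) = 1, τ(σ(5)) = τ(3) = 9, τ(σ(6)) = τ(9) = 2, τ(σ(7)) = τ(8) = 5, τ(σ(8)) = τ(4) = 6, τ(σ(9)) = τ(5) = 4.
Hence στ = [3 7 8 1 9 2 5 6 4].

3 7 8 1 9 2 5 6 4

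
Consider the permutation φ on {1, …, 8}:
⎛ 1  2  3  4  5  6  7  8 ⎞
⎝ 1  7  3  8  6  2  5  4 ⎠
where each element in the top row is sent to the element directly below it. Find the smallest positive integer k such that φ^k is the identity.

Writing φ as disjoint cycles, the cycle lengths are 4, 2, 1, 1.
Since disjoint cycles commute, ord(φ) = lcm(4, 2) = 4.

4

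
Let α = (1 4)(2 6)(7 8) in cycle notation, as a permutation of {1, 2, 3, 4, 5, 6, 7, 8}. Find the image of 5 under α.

5

5 does not appear in any cycle of α, so it is a fixed point: α(5) = 5.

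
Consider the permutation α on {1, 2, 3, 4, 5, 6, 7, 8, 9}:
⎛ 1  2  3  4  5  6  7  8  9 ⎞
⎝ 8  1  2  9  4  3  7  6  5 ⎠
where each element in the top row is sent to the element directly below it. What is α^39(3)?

Tracing 3 → 2 → … returns to 3 after 5 steps, so 3 lies in a 5-cycle (1, 8, 6, 3, 2).
Since the cycle has length 5, α^39 acts on it the same as α^4 (39 mod 5 = 4).
Stepping 4 places around the cycle: 3 → 2 → 1 → 8 → 6.

6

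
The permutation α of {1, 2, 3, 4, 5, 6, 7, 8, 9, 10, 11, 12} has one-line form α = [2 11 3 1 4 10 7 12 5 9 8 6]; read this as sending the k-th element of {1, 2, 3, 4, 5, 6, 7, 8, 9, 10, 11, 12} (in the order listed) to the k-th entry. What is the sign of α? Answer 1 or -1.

In disjoint-cycle form the cycle lengths are 10, 1, 1.
A cycle of length ℓ contributes ℓ−1 transpositions, so α is a product of 9 transpositions — odd.

-1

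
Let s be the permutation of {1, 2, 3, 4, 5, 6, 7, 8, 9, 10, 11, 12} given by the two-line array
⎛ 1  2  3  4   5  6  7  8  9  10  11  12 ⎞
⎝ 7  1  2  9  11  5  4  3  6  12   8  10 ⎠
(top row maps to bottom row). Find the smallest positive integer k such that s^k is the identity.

10

Writing s as disjoint cycles, the cycle lengths are 10, 2.
Since disjoint cycles commute, ord(s) = lcm(10, 2) = 10.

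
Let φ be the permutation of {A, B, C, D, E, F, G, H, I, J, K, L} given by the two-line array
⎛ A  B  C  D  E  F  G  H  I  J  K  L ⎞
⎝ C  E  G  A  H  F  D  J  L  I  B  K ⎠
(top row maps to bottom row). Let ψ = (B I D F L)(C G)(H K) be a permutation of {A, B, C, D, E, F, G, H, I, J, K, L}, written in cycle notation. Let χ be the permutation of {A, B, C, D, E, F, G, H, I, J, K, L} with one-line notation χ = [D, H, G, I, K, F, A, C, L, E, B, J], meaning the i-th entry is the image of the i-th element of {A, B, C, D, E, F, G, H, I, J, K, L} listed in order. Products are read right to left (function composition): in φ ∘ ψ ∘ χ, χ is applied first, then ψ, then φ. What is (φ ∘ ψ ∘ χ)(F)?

K

(φ ∘ ψ ∘ χ)(F) = φ(ψ(χ(F))). χ(F) = F, then ψ(F) = L, then φ(L) = K, so the result is K.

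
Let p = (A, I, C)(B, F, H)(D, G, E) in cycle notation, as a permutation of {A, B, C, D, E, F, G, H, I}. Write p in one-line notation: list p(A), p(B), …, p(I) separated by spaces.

Reading each image from the cycles: A→I, B→F, C→A, D→G, E→D, F→H, G→E, H→B, I→C.
So the one-line form is I F A G D H E B C.

I F A G D H E B C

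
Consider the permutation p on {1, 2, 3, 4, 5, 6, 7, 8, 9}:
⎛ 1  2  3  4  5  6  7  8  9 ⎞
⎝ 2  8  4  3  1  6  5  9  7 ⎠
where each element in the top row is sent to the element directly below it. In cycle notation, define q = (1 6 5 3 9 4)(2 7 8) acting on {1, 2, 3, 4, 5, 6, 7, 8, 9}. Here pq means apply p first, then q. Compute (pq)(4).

9

p(4) = 3, then q(3) = 9; composing gives (pq)(4) = 9.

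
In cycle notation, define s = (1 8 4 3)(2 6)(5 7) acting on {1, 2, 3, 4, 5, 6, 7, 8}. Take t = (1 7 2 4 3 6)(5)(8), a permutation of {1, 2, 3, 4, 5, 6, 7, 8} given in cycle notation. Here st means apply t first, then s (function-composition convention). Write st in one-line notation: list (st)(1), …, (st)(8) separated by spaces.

5 3 2 1 7 8 6 4

(st)(x) = s(t(x)). Computing each image: s(t(1)) = s(7) = 5, s(t(2)) = s(4) = 3, s(t(3)) = s(6) = 2, s(t(4)) = s(3) = 1, s(t(5)) = s(5) = 7, s(t(6)) = s(1) = 8, s(t(7)) = s(2) = 6, s(t(8)) = s(8) = 4.
Hence st = [5 3 2 1 7 8 6 4].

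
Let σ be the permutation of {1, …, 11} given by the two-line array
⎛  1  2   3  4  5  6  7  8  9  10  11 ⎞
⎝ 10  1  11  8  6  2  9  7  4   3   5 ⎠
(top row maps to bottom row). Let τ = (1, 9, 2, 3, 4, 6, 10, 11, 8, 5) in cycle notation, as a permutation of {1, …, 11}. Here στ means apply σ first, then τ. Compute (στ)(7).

2

First apply σ: σ(7) = 9, then τ(9) = 2. Thus (στ)(7) = 2.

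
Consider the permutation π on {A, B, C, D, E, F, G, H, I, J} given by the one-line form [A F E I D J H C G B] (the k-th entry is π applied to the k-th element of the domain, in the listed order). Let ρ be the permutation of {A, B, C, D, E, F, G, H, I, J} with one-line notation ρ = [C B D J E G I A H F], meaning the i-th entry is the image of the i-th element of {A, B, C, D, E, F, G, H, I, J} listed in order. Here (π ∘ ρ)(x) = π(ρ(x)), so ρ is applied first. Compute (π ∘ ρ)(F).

First apply ρ: ρ(F) = G, then π(G) = H. Thus (π ∘ ρ)(F) = H.

H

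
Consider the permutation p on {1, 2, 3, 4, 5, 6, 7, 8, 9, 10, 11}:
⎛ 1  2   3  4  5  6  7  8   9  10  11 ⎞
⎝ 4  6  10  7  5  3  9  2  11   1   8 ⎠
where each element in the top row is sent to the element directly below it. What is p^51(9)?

11

Tracing 9 → 11 → … returns to 9 after 10 steps, so 9 lies in a 10-cycle (1, 4, 7, 9, 11, 8, 2, 6, 3, 10).
Since the cycle has length 10, p^51 acts on it the same as p^1 (51 mod 10 = 1).
Stepping 1 place around the cycle: 9 → 11.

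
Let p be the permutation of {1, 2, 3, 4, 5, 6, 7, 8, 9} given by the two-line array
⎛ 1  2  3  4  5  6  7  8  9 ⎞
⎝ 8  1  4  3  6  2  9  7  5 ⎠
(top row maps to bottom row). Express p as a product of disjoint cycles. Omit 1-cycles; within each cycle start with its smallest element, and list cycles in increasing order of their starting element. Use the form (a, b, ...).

From 1: 1 → 8 → 7 → 9 → 5 → 6 → 2 → 1, closing the cycle (1, 8, 7, 9, 5, 6, 2).
Continuing from each remaining unvisited element yields (1, 8, 7, 9, 5, 6, 2)(3, 4).

(1, 8, 7, 9, 5, 6, 2)(3, 4)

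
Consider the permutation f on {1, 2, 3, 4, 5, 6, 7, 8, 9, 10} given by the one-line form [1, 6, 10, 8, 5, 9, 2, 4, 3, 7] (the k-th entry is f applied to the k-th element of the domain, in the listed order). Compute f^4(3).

Tracing 3 → 10 → … returns to 3 after 6 steps, so 3 lies in a 6-cycle (2, 6, 9, 3, 10, 7).
Advancing 4 steps from 3: 3 → 10 → 7 → 2 → 6.

6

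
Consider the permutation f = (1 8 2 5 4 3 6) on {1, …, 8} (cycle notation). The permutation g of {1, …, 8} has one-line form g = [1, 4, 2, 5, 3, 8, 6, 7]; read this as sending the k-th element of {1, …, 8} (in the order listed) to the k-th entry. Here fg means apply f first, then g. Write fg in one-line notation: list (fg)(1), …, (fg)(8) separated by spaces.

7 3 8 2 5 1 6 4

(fg)(x) = g(f(x)). Computing each image: g(f(1)) = g(8) = 7, g(f(2)) = g(5) = 3, g(f(3)) = g(6) = 8, g(f(4)) = g(3) = 2, g(f(5)) = g(4) = 5, g(f(6)) = g(1) = 1, g(f(7)) = g(7) = 6, g(f(8)) = g(2) = 4.
Hence fg = [7 3 8 2 5 1 6 4].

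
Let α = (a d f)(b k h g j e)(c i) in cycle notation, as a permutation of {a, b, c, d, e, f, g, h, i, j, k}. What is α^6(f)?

f

f lies in the 3-cycle (a d f).
Since the cycle has length 3, α^6 acts on it the same as α^0 (6 mod 3 = 0).
So α^6(f) = f.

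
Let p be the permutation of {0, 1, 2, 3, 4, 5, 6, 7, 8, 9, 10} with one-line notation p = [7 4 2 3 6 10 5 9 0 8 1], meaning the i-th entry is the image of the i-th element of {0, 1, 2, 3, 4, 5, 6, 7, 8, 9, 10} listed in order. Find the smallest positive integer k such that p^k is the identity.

Decomposing into disjoint cycles gives cycle lengths 5, 4, 1, 1.
The order is lcm(5, 4) = 20.

20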